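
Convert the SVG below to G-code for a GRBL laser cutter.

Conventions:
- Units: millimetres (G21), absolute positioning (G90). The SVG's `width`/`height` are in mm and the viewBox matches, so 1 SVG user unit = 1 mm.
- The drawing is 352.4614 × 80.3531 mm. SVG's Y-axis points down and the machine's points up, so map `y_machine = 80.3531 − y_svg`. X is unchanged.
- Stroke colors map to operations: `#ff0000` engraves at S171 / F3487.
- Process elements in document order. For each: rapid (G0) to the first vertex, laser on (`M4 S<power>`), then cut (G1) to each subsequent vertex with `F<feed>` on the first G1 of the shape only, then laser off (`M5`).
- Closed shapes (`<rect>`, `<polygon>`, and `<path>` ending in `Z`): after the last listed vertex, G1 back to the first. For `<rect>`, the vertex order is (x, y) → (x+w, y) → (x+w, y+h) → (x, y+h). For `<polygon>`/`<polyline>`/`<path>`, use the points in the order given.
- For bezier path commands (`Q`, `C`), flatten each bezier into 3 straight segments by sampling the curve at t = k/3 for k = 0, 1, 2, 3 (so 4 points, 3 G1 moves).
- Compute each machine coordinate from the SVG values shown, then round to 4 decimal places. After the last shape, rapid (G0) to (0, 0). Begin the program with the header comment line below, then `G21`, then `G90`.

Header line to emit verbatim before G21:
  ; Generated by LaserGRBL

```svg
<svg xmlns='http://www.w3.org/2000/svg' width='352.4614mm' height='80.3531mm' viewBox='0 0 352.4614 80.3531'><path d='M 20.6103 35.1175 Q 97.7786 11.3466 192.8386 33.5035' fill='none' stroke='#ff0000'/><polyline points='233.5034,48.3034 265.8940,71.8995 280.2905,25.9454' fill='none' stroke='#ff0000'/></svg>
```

; Generated by LaserGRBL
G21
G90
G0 X20.6103 Y45.2356
M4 S171
G1 X74.0438 Y55.9798 F3487
G1 X131.4532 Y56.5178
G1 X192.8386 Y46.8496
M5
G0 X233.5034 Y32.0497
M4 S171
G1 X265.8940 Y8.4536 F3487
G1 X280.2905 Y54.4077
M5
G0 X0.0000 Y0.0000

Since the viewBox matches the mm dimensions, user units are millimetres directly. The only transform is the Y-flip y_m = 80.3531 − y_svg.

Shape 1 is a quadratic bezier drawn with `<path>`. Its stroke #ff0000 means engrave at S171, F3487. After flipping Y the toolpath is (20.6103,45.2356) → (74.0438,55.9798) → (131.4532,56.5178) → (192.8386,46.8496).

Shape 2 is a open polyline drawn with `<polyline>`. Its stroke #ff0000 means engrave at S171, F3487. After flipping Y the toolpath is (233.5034,32.0497) → (265.8940,8.4536) → (280.2905,54.4077).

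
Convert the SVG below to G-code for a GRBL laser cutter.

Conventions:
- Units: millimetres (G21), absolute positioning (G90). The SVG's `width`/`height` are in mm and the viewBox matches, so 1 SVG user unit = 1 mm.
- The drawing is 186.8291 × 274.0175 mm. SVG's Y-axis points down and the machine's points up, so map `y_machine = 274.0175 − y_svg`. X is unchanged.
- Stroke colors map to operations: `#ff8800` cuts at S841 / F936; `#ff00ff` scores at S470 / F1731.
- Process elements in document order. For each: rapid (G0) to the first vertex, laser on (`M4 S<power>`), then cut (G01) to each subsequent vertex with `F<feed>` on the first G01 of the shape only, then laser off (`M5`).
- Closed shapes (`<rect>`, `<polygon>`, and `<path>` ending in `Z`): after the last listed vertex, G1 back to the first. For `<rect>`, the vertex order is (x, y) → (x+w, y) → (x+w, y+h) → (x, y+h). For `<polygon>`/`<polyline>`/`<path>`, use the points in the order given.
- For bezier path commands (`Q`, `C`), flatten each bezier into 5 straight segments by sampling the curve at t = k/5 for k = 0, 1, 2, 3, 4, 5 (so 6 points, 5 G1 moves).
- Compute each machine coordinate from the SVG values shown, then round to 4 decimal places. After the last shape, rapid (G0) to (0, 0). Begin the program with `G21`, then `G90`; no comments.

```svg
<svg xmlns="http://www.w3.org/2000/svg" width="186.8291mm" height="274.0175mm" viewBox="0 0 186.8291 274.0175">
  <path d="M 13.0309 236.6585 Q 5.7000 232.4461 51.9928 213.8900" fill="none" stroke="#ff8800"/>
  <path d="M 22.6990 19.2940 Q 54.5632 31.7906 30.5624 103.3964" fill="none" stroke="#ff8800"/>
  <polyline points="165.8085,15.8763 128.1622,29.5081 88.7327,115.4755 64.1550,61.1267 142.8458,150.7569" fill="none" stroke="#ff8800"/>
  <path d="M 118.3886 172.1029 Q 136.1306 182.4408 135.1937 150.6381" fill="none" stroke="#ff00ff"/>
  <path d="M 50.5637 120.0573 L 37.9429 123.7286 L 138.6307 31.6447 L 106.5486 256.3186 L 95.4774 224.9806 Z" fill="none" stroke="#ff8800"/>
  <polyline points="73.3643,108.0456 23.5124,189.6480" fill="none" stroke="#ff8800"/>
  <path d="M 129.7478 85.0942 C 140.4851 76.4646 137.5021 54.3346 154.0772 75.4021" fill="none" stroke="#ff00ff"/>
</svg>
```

G21
G90
G0 X13.0309 Y37.3590
M4 S841
G01 X12.2435 Y39.6177 F936
G01 X15.7460 Y43.0239
G01 X23.5384 Y47.5776
G01 X35.6206 Y53.2788
G01 X51.9928 Y60.1275
M5
G0 X22.6990 Y254.7235
M4 S841
G01 X33.2101 Y247.3605 F936
G01 X39.2520 Y235.2687
G01 X40.8246 Y218.4483
G01 X37.9281 Y196.8991
G01 X30.5624 Y170.6211
M5
G0 X165.8085 Y258.1412
M4 S841
G01 X128.1622 Y244.5094 F936
G01 X88.7327 Y158.5420
G01 X64.1550 Y212.8908
G01 X142.8458 Y123.2606
M5
G0 X118.3886 Y101.9146
M4 S470
G01 X124.7382 Y99.4651 F1731
G01 X129.5936 Y100.3868
G01 X132.9546 Y104.6797
G01 X134.8213 Y112.3439
G01 X135.1937 Y123.3794
M5
G0 X50.5637 Y153.9602
M4 S841
G01 X37.9429 Y150.2889 F936
G01 X138.6307 Y242.3728
G01 X106.5486 Y17.6989
G01 X95.4774 Y49.0369
G01 X50.5637 Y153.9602
M5
G0 X73.3643 Y165.9719
M4 S841
G01 X23.5124 Y84.3695 F936
M5
G0 X129.7478 Y188.9233
M4 S470
G01 X134.8100 Y195.2675 F1731
G01 X138.1766 Y202.1303
G01 X141.4452 Y206.7903
G01 X146.2129 Y206.5258
G01 X154.0772 Y198.6154
M5
G0 X0.0000 Y0.0000

Since the viewBox matches the mm dimensions, user units are millimetres directly. The only transform is the Y-flip y_m = 274.0175 − y_svg.

Shape 1 is a quadratic bezier drawn with `<path>`. Its stroke #ff8800 means cut at S841, F936. After flipping Y the toolpath is (13.0309,37.3590) → (12.2435,39.6177) → (15.7460,43.0239) → (23.5384,47.5776) → (35.6206,53.2788) → (51.9928,60.1275).

Shape 2 is a quadratic bezier drawn with `<path>`. Its stroke #ff8800 means cut at S841, F936. After flipping Y the toolpath is (22.6990,254.7235) → (33.2101,247.3605) → (39.2520,235.2687) → (40.8246,218.4483) → (37.9281,196.8991) → (30.5624,170.6211).

Shape 3 is a open polyline drawn with `<polyline>`. Its stroke #ff8800 means cut at S841, F936. After flipping Y the toolpath is (165.8085,258.1412) → (128.1622,244.5094) → (88.7327,158.5420) → (64.1550,212.8908) → (142.8458,123.2606).

Shape 4 is a quadratic bezier drawn with `<path>`. Its stroke #ff00ff means score at S470, F1731. After flipping Y the toolpath is (118.3886,101.9146) → (124.7382,99.4651) → (129.5936,100.3868) → (132.9546,104.6797) → (134.8213,112.3439) → (135.1937,123.3794).

Shape 5 is a closed polygon drawn with `<path>`. Its stroke #ff8800 means cut at S841, F936. After flipping Y the toolpath is (50.5637,153.9602) → (37.9429,150.2889) → (138.6307,242.3728) → (106.5486,17.6989) → (95.4774,49.0369) → (50.5637,153.9602), returning to the start.

Shape 6 is a line segment drawn with `<polyline>`. Its stroke #ff8800 means cut at S841, F936. After flipping Y the toolpath is (73.3643,165.9719) → (23.5124,84.3695).

Shape 7 is a cubic bezier drawn with `<path>`. Its stroke #ff00ff means score at S470, F1731. After flipping Y the toolpath is (129.7478,188.9233) → (134.8100,195.2675) → (138.1766,202.1303) → (141.4452,206.7903) → (146.2129,206.5258) → (154.0772,198.6154).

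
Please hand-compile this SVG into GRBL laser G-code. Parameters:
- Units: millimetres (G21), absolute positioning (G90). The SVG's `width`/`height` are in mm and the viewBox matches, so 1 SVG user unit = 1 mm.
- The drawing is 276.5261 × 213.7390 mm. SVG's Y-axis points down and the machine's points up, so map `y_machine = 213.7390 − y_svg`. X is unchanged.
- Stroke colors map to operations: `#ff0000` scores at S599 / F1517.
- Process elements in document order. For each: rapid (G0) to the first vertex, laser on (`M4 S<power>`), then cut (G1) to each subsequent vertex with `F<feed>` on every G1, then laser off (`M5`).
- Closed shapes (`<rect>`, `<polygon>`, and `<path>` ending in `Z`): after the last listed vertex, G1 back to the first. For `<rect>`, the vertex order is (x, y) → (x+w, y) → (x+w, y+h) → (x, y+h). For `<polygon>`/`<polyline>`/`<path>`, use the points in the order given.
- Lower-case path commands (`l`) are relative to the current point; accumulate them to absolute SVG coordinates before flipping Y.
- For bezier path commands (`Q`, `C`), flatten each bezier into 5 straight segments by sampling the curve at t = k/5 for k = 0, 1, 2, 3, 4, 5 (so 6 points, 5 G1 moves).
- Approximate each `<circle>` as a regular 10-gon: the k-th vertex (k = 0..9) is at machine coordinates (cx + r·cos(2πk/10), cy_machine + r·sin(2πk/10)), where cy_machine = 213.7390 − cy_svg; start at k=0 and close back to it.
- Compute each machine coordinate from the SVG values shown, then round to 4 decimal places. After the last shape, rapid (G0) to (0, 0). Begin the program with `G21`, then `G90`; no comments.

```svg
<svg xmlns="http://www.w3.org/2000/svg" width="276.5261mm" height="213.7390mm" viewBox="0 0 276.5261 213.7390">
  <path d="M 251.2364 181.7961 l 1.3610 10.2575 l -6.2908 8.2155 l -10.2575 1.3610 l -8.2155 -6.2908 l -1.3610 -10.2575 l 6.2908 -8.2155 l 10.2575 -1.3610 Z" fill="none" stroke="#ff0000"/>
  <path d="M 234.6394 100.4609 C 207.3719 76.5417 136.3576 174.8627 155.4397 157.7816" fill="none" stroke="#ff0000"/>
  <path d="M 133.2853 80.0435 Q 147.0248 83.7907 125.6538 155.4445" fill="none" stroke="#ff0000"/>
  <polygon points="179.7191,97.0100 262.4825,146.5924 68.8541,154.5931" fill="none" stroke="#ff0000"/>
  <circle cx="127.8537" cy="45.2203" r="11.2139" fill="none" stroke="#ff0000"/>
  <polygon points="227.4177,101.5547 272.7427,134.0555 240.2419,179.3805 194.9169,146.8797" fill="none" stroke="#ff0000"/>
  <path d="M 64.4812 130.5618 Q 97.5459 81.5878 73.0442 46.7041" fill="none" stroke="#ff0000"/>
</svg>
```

G21
G90
G0 X251.2364 Y31.9429
M4 S599
G1 X252.5974 Y21.6854 F1517
G1 X246.3066 Y13.4699 F1517
G1 X236.0491 Y12.1089 F1517
G1 X227.8336 Y18.3997 F1517
G1 X226.4726 Y28.6572 F1517
G1 X232.7634 Y36.8727 F1517
G1 X243.0209 Y38.2337 F1517
G1 X251.2364 Y31.9429 F1517
M5
G0 X234.6394 Y113.2781
M4 S599
G1 X214.1000 Y114.8619 F1517
G1 X189.4859 Y98.5150 F1517
G1 X167.2215 Y75.6440 F1517
G1 X153.7313 Y57.6559 F1517
G1 X155.4397 Y55.9574 F1517
M5
G0 X133.2853 Y133.6955
M4 S599
G1 X137.3767 Y129.4804 F1517
G1 X138.6592 Y119.8327 F1517
G1 X137.1329 Y104.7525 F1517
G1 X132.7978 Y84.2398 F1517
G1 X125.6538 Y58.2945 F1517
M5
G0 X179.7191 Y116.7290
M4 S599
G1 X262.4825 Y67.1466 F1517
G1 X68.8541 Y59.1459 F1517
G1 X179.7191 Y116.7290 F1517
M5
G0 X139.0676 Y168.5187
M4 S599
G1 X136.9259 Y175.1101 F1517
G1 X131.3190 Y179.1838 F1517
G1 X124.3884 Y179.1838 F1517
G1 X118.7815 Y175.1101 F1517
G1 X116.6398 Y168.5187 F1517
G1 X118.7815 Y161.9273 F1517
G1 X124.3884 Y157.8536 F1517
G1 X131.3190 Y157.8536 F1517
G1 X136.9259 Y161.9273 F1517
G1 X139.0676 Y168.5187 F1517
M5
G0 X227.4177 Y112.1843
M4 S599
G1 X272.7427 Y79.6835 F1517
G1 X240.2419 Y34.3585 F1517
G1 X194.9169 Y66.8593 F1517
G1 X227.4177 Y112.1843 F1517
M5
G0 X64.4812 Y83.1772
M4 S599
G1 X75.4044 Y102.2032 F1517
G1 X81.7223 Y120.1020 F1517
G1 X83.4349 Y136.8735 F1517
G1 X80.5422 Y152.5178 F1517
G1 X73.0442 Y167.0349 F1517
M5
G0 X0.0000 Y0.0000

Since the viewBox matches the mm dimensions, user units are millimetres directly. The only transform is the Y-flip y_m = 213.7390 − y_svg.

Shape 1 is a regular polygon drawn with `<path>`. Its stroke #ff0000 means score at S599, F1517. After flipping Y the toolpath is (251.2364,31.9429) → (252.5974,21.6854) → (246.3066,13.4699) → (236.0491,12.1089) → (227.8336,18.3997) → (226.4726,28.6572) → (232.7634,36.8727) → (243.0209,38.2337) → (251.2364,31.9429), returning to the start.

Shape 2 is a cubic bezier drawn with `<path>`. Its stroke #ff0000 means score at S599, F1517. After flipping Y the toolpath is (234.6394,113.2781) → (214.1000,114.8619) → (189.4859,98.5150) → (167.2215,75.6440) → (153.7313,57.6559) → (155.4397,55.9574).

Shape 3 is a quadratic bezier drawn with `<path>`. Its stroke #ff0000 means score at S599, F1517. After flipping Y the toolpath is (133.2853,133.6955) → (137.3767,129.4804) → (138.6592,119.8327) → (137.1329,104.7525) → (132.7978,84.2398) → (125.6538,58.2945).

Shape 4 is a closed polygon drawn with `<polygon>`. Its stroke #ff0000 means score at S599, F1517. After flipping Y the toolpath is (179.7191,116.7290) → (262.4825,67.1466) → (68.8541,59.1459) → (179.7191,116.7290), returning to the start.

Shape 5 is a circle drawn with `<circle>`. Its stroke #ff0000 means score at S599, F1517. After flipping Y the toolpath is (139.0676,168.5187) → (136.9259,175.1101) → (131.3190,179.1838) → (124.3884,179.1838) → (118.7815,175.1101) → (116.6398,168.5187) → (118.7815,161.9273) → (124.3884,157.8536) → (131.3190,157.8536) → (136.9259,161.9273) → (139.0676,168.5187), returning to the start.

Shape 6 is a regular polygon drawn with `<polygon>`. Its stroke #ff0000 means score at S599, F1517. After flipping Y the toolpath is (227.4177,112.1843) → (272.7427,79.6835) → (240.2419,34.3585) → (194.9169,66.8593) → (227.4177,112.1843), returning to the start.

Shape 7 is a quadratic bezier drawn with `<path>`. Its stroke #ff0000 means score at S599, F1517. After flipping Y the toolpath is (64.4812,83.1772) → (75.4044,102.2032) → (81.7223,120.1020) → (83.4349,136.8735) → (80.5422,152.5178) → (73.0442,167.0349).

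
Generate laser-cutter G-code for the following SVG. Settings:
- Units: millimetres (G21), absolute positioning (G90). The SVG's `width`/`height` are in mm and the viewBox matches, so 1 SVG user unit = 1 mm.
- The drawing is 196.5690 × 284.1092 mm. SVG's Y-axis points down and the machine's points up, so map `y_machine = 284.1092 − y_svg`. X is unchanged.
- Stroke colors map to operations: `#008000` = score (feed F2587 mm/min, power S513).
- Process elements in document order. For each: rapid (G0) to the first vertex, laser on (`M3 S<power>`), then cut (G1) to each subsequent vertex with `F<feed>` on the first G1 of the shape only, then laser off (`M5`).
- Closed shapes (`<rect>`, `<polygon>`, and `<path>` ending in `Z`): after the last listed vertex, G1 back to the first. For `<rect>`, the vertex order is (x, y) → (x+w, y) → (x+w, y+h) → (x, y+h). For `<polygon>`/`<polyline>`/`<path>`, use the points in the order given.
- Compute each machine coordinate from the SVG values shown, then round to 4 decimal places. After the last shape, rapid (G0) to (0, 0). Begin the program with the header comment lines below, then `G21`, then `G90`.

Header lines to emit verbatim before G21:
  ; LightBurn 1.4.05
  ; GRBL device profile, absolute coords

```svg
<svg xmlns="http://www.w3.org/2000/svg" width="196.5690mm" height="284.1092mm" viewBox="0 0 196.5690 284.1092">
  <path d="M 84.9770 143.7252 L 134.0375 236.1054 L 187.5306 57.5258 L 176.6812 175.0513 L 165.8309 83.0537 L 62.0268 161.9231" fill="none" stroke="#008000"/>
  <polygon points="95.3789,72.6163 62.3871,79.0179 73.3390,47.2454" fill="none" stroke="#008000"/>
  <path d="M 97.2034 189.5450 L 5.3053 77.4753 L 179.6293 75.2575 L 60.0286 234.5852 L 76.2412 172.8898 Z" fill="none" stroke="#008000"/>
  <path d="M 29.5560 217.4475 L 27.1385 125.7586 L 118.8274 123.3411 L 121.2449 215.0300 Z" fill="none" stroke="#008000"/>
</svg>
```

; LightBurn 1.4.05
; GRBL device profile, absolute coords
G21
G90
G0 X84.9770 Y140.3840
M3 S513
G1 X134.0375 Y48.0038 F2587
G1 X187.5306 Y226.5834
G1 X176.6812 Y109.0579
G1 X165.8309 Y201.0555
G1 X62.0268 Y122.1861
M5
G0 X95.3789 Y211.4929
M3 S513
G1 X62.3871 Y205.0913 F2587
G1 X73.3390 Y236.8638
G1 X95.3789 Y211.4929
M5
G0 X97.2034 Y94.5642
M3 S513
G1 X5.3053 Y206.6339 F2587
G1 X179.6293 Y208.8517
G1 X60.0286 Y49.5240
G1 X76.2412 Y111.2194
G1 X97.2034 Y94.5642
M5
G0 X29.5560 Y66.6617
M3 S513
G1 X27.1385 Y158.3506 F2587
G1 X118.8274 Y160.7681
G1 X121.2449 Y69.0792
G1 X29.5560 Y66.6617
M5
G0 X0.0000 Y0.0000

1 u = 1 mm; y_m = 284.1092 − y.

[1] `<path>` open polyline, #008000→score S513 F2587: (84.9770,140.3840) → (134.0375,48.0038) → (187.5306,226.5834) → (176.6812,109.0579) → (165.8309,201.0555) → (62.0268,122.1861)

[2] `<polygon>` regular polygon, #008000→score S513 F2587: (95.3789,211.4929) → (62.3871,205.0913) → (73.3390,236.8638) → (95.3789,211.4929) (closed)

[3] `<path>` closed polygon, #008000→score S513 F2587: (97.2034,94.5642) → (5.3053,206.6339) → (179.6293,208.8517) → (60.0286,49.5240) → (76.2412,111.2194) → (97.2034,94.5642) (closed)

[4] `<path>` regular polygon, #008000→score S513 F2587: (29.5560,66.6617) → (27.1385,158.3506) → (118.8274,160.7681) → (121.2449,69.0792) → (29.5560,66.6617) (closed)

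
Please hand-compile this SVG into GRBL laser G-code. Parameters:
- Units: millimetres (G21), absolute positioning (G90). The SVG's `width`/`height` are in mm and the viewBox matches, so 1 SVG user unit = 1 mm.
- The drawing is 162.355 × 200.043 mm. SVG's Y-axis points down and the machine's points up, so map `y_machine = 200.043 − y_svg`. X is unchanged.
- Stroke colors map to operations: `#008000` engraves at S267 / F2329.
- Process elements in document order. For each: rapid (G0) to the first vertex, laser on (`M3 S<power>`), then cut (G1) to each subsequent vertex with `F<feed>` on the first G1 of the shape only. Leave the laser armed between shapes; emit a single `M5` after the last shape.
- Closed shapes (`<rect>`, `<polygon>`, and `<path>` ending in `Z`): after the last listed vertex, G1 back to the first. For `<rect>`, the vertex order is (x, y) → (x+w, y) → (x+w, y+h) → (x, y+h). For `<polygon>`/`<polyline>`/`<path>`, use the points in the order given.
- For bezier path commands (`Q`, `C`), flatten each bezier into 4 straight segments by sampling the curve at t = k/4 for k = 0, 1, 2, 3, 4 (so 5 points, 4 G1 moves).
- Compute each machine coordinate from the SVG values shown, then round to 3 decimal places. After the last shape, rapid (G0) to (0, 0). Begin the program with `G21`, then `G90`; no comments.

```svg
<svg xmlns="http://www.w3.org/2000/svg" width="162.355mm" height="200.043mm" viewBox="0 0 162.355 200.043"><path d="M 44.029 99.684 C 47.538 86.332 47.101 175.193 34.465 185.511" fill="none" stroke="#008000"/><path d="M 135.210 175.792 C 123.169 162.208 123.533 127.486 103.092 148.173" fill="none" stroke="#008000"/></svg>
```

G21
G90
G0 X44.029 Y100.359
M3 S267
G1 X45.792 Y94.032 F2329
G1 X45.301 Y66.322
G1 X41.784 Y34.173
G1 X34.465 Y14.532
G0 X135.210 Y24.251
M3 S267
G1 X127.986 Y37.206 F2329
G1 X122.301 Y50.912
G1 X115.041 Y58.192
G1 X103.092 Y51.870
M5
G0 X0.000 Y0.000

1 u = 1 mm; y_m = 200.043 − y.

[1] `<path>` cubic bezier, #008000→engrave S267 F2329: (44.029,100.359) → (45.792,94.032) → (45.301,66.322) → (41.784,34.173) → (34.465,14.532)

[2] `<path>` cubic bezier, #008000→engrave S267 F2329: (135.210,24.251) → (127.986,37.206) → (122.301,50.912) → (115.041,58.192) → (103.092,51.870)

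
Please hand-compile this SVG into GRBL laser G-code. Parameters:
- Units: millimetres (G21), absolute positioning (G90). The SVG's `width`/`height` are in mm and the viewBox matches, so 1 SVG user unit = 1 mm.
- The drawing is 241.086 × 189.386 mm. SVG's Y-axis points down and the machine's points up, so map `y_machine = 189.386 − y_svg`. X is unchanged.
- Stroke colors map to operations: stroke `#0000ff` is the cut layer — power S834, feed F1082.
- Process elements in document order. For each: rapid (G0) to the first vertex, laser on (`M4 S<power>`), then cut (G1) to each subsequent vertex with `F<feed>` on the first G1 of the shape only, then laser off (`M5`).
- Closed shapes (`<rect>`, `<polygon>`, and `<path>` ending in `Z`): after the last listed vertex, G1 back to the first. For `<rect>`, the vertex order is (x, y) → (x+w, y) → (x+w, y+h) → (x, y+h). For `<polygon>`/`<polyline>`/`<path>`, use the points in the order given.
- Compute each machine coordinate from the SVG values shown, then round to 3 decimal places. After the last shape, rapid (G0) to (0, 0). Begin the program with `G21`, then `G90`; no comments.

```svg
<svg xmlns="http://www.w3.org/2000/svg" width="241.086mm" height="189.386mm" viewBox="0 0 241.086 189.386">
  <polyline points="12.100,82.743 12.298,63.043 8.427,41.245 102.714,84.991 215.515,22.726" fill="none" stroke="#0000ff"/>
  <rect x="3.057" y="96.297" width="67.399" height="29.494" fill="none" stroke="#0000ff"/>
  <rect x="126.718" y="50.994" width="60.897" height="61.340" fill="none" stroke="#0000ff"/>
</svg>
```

G21
G90
G0 X12.100 Y106.643
M4 S834
G1 X12.298 Y126.343 F1082
G1 X8.427 Y148.141
G1 X102.714 Y104.395
G1 X215.515 Y166.660
M5
G0 X3.057 Y93.089
M4 S834
G1 X70.456 Y93.089 F1082
G1 X70.456 Y63.595
G1 X3.057 Y63.595
G1 X3.057 Y93.089
M5
G0 X126.718 Y138.392
M4 S834
G1 X187.615 Y138.392 F1082
G1 X187.615 Y77.052
G1 X126.718 Y77.052
G1 X126.718 Y138.392
M5
G0 X0.000 Y0.000

viewBox `0 0 241.086 189.386` with mm width/height → 1 unit = 1 mm. Flip: y_m = 189.386 − y_svg.

**Shape 1** — `<polyline>` open polyline, stroke `#0000ff` → cut (S834, F1082). Machine vertices: (12.100,106.643) → (12.298,126.343) → (8.427,148.141) → (102.714,104.395) → (215.515,166.660). Open path.

**Shape 2** — `<rect>` rectangle, stroke `#0000ff` → cut (S834, F1082). Machine vertices: (3.057,93.089) → (70.456,93.089) → (70.456,63.595) → (3.057,63.595) → (3.057,93.089). Closed: final G1 returns to the first vertex.

**Shape 3** — `<rect>` rectangle, stroke `#0000ff` → cut (S834, F1082). Machine vertices: (126.718,138.392) → (187.615,138.392) → (187.615,77.052) → (126.718,77.052) → (126.718,138.392). Closed: final G1 returns to the first vertex.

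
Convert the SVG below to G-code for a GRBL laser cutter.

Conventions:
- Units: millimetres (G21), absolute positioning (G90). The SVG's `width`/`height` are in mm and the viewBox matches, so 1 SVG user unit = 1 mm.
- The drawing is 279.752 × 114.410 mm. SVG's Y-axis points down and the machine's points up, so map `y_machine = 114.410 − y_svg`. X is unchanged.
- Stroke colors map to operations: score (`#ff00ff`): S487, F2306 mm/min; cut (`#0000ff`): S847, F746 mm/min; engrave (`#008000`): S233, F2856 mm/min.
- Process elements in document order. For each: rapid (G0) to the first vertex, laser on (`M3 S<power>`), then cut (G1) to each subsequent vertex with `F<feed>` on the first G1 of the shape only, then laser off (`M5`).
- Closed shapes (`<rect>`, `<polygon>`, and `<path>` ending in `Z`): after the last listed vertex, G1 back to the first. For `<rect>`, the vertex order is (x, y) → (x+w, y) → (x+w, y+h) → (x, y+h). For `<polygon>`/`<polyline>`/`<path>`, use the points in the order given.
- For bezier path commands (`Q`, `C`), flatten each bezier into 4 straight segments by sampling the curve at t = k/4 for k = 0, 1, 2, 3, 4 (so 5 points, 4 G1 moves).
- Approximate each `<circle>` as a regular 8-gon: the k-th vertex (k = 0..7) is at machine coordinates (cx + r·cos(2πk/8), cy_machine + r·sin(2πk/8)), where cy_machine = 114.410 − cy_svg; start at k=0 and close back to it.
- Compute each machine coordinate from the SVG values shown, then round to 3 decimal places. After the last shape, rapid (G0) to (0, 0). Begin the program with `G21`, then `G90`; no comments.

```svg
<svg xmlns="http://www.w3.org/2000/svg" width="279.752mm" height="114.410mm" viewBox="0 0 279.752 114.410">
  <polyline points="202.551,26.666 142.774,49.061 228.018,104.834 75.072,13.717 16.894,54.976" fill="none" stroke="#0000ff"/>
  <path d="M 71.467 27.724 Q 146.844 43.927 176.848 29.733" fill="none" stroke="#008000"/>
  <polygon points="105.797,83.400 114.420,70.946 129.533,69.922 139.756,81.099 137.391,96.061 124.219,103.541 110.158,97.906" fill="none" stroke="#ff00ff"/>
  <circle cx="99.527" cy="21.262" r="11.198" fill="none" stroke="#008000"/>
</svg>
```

1 u = 1 mm; y_m = 114.410 − y.

[1] `<polyline>` open polyline, #0000ff→cut S847 F746: (202.551,87.744) → (142.774,65.349) → (228.018,9.576) → (75.072,100.693) → (16.894,59.434)

[2] `<path>` quadratic bezier, #008000→engrave S233 F2856: (71.467,86.686) → (106.320,80.484) → (135.501,78.082) → (159.010,79.480) → (176.848,84.677)

[3] `<polygon>` regular polygon, #ff00ff→score S487 F2306: (105.797,31.010) → (114.420,43.464) → (129.533,44.488) → (139.756,33.311) → (137.391,18.349) → (124.219,10.869) → (110.158,16.504) → (105.797,31.010) (closed)

[4] `<circle>` circle, #008000→engrave S233 F2856: (110.725,93.148) → (107.445,101.066) → (99.527,104.346) → (91.609,101.066) → (88.329,93.148) → (91.609,85.230) → (99.527,81.950) → (107.445,85.230) → (110.725,93.148) (closed)

G21
G90
G0 X202.551 Y87.744
M3 S847
G1 X142.774 Y65.349 F746
G1 X228.018 Y9.576
G1 X75.072 Y100.693
G1 X16.894 Y59.434
M5
G0 X71.467 Y86.686
M3 S233
G1 X106.320 Y80.484 F2856
G1 X135.501 Y78.082
G1 X159.010 Y79.480
G1 X176.848 Y84.677
M5
G0 X105.797 Y31.010
M3 S487
G1 X114.420 Y43.464 F2306
G1 X129.533 Y44.488
G1 X139.756 Y33.311
G1 X137.391 Y18.349
G1 X124.219 Y10.869
G1 X110.158 Y16.504
G1 X105.797 Y31.010
M5
G0 X110.725 Y93.148
M3 S233
G1 X107.445 Y101.066 F2856
G1 X99.527 Y104.346
G1 X91.609 Y101.066
G1 X88.329 Y93.148
G1 X91.609 Y85.230
G1 X99.527 Y81.950
G1 X107.445 Y85.230
G1 X110.725 Y93.148
M5
G0 X0.000 Y0.000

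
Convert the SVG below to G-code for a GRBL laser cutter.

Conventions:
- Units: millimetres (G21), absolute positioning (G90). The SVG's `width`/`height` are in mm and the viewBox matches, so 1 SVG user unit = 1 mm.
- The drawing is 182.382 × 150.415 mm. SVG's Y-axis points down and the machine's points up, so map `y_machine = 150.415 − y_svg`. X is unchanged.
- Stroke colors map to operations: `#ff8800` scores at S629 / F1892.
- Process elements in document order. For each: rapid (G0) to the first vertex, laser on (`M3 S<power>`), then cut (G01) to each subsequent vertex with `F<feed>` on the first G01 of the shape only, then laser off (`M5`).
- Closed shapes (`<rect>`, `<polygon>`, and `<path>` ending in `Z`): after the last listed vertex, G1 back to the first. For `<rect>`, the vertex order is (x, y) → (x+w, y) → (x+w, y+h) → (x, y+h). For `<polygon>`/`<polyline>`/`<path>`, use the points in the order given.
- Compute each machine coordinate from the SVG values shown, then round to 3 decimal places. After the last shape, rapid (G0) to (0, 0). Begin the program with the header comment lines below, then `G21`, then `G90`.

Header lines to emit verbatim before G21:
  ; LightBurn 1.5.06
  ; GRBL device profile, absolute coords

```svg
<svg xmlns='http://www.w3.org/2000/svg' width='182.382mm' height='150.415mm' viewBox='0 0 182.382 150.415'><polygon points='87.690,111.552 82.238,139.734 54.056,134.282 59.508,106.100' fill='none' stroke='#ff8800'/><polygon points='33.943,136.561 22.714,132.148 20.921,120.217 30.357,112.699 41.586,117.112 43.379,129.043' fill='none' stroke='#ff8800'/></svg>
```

; LightBurn 1.5.06
; GRBL device profile, absolute coords
G21
G90
G0 X87.690 Y38.863
M3 S629
G01 X82.238 Y10.681 F1892
G01 X54.056 Y16.133
G01 X59.508 Y44.315
G01 X87.690 Y38.863
M5
G0 X33.943 Y13.854
M3 S629
G01 X22.714 Y18.267 F1892
G01 X20.921 Y30.198
G01 X30.357 Y37.716
G01 X41.586 Y33.303
G01 X43.379 Y21.372
G01 X33.943 Y13.854
M5
G0 X0.000 Y0.000

1 u = 1 mm; y_m = 150.415 − y.

[1] `<polygon>` regular polygon, #ff8800→score S629 F1892: (87.690,38.863) → (82.238,10.681) → (54.056,16.133) → (59.508,44.315) → (87.690,38.863) (closed)

[2] `<polygon>` regular polygon, #ff8800→score S629 F1892: (33.943,13.854) → (22.714,18.267) → (20.921,30.198) → (30.357,37.716) → (41.586,33.303) → (43.379,21.372) → (33.943,13.854) (closed)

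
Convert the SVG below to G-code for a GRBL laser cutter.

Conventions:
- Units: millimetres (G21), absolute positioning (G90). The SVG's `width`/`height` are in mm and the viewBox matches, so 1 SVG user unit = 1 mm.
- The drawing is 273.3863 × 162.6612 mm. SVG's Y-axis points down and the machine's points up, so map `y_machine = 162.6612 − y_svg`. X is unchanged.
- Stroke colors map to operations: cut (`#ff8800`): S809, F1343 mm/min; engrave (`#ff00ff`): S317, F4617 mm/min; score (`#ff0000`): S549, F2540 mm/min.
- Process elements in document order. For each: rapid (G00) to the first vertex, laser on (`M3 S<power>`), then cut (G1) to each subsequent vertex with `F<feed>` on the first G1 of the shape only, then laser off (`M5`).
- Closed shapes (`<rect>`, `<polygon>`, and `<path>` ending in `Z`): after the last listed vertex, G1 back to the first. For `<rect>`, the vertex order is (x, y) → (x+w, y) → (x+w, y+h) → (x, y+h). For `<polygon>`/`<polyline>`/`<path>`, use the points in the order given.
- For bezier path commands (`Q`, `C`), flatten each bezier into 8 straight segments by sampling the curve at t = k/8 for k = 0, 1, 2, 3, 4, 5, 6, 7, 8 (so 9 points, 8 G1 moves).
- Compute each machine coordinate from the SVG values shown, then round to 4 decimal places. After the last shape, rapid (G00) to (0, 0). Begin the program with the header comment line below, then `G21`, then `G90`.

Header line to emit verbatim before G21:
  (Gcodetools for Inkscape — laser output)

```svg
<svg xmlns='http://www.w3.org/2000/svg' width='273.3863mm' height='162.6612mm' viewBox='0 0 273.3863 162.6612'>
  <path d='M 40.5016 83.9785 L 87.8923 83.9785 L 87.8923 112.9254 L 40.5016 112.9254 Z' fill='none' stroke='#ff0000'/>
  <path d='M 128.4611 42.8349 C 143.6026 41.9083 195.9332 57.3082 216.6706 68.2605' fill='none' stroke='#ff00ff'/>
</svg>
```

(Gcodetools for Inkscape — laser output)
G21
G90
G00 X40.5016 Y78.6827
M3 S549
G1 X87.8923 Y78.6827 F2540
G1 X87.8923 Y49.7358
G1 X40.5016 Y49.7358
G1 X40.5016 Y78.6827
M5
G00 X128.4611 Y119.8263
M3 S317
G1 X135.7481 Y119.4490 F4617
G1 X145.7155 Y117.7846
G1 X157.5572 Y115.0765
G1 X170.4674 Y111.5681
G1 X183.6398 Y107.5029
G1 X196.2685 Y103.1243
G1 X207.5475 Y98.6757
G1 X216.6706 Y94.4007
M5
G00 X0.0000 Y0.0000

Since the viewBox matches the mm dimensions, user units are millimetres directly. The only transform is the Y-flip y_m = 162.6612 − y_svg.

Shape 1 is a rectangle drawn with `<path>`. Its stroke #ff0000 means score at S549, F2540. After flipping Y the toolpath is (40.5016,78.6827) → (87.8923,78.6827) → (87.8923,49.7358) → (40.5016,49.7358) → (40.5016,78.6827), returning to the start.

Shape 2 is a cubic bezier drawn with `<path>`. Its stroke #ff00ff means engrave at S317, F4617. After flipping Y the toolpath is (128.4611,119.8263) → (135.7481,119.4490) → (145.7155,117.7846) → (157.5572,115.0765) → (170.4674,111.5681) → (183.6398,107.5029) → (196.2685,103.1243) → (207.5475,98.6757) → (216.6706,94.4007).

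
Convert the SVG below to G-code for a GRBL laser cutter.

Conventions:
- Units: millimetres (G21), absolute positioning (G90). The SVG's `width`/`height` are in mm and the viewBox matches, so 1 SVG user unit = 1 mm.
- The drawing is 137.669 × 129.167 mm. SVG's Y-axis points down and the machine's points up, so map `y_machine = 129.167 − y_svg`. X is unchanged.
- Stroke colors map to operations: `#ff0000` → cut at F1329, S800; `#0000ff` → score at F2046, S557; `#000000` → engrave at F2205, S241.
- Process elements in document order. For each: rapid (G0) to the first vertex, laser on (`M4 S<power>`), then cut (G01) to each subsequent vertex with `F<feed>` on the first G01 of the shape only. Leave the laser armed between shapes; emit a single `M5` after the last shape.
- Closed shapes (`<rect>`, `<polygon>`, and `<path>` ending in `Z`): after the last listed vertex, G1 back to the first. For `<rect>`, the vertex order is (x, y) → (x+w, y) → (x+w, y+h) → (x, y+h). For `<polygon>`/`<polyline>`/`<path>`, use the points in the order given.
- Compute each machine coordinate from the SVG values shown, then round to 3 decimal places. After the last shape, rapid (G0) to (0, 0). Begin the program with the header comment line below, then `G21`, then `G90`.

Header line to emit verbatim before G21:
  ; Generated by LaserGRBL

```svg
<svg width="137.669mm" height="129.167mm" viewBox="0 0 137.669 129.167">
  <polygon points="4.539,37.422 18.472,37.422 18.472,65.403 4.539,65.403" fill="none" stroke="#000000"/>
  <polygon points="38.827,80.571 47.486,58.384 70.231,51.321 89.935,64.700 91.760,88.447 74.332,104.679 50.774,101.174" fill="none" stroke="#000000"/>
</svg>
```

; Generated by LaserGRBL
G21
G90
G0 X4.539 Y91.745
M4 S241
G01 X18.472 Y91.745 F2205
G01 X18.472 Y63.764
G01 X4.539 Y63.764
G01 X4.539 Y91.745
G0 X38.827 Y48.596
M4 S241
G01 X47.486 Y70.783 F2205
G01 X70.231 Y77.846
G01 X89.935 Y64.467
G01 X91.760 Y40.720
G01 X74.332 Y24.488
G01 X50.774 Y27.993
G01 X38.827 Y48.596
M5
G0 X0.000 Y0.000

1 u = 1 mm; y_m = 129.167 − y.

[1] `<polygon>` rectangle, #000000→engrave S241 F2205: (4.539,91.745) → (18.472,91.745) → (18.472,63.764) → (4.539,63.764) → (4.539,91.745) (closed)

[2] `<polygon>` regular polygon, #000000→engrave S241 F2205: (38.827,48.596) → (47.486,70.783) → (70.231,77.846) → (89.935,64.467) → (91.760,40.720) → (74.332,24.488) → (50.774,27.993) → (38.827,48.596) (closed)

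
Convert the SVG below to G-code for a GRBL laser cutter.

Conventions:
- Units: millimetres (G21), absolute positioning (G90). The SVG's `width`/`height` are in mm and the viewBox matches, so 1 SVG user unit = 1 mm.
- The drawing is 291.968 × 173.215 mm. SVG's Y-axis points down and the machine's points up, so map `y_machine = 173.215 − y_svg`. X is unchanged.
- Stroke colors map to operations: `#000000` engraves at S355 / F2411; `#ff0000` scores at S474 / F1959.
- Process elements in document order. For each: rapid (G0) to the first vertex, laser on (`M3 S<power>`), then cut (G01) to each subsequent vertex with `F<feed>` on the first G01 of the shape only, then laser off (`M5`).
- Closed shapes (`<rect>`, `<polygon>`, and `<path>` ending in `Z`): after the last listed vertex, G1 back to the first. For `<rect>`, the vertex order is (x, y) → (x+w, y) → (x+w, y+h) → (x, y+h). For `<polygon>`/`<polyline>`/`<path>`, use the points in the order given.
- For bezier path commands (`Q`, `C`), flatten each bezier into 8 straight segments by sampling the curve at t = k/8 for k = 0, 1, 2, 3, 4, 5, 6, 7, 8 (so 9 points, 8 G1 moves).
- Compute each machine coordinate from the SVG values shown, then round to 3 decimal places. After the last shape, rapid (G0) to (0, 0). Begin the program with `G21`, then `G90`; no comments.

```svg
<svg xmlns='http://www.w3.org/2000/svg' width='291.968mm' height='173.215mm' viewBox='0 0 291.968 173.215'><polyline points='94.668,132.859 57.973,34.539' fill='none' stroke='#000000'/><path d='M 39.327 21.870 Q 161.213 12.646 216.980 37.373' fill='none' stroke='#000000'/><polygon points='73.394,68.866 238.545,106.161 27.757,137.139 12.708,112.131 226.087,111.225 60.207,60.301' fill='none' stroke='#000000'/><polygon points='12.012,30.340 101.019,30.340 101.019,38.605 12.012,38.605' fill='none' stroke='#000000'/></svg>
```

G21
G90
G0 X94.668 Y40.356
M3 S355
G01 X57.973 Y138.676 F2411
M5
G0 X39.327 Y151.345
M3 S355
G01 X68.765 Y153.121 F2411
G01 X96.138 Y153.835
G01 X121.444 Y153.489
G01 X144.683 Y152.081
G01 X165.857 Y149.613
G01 X184.964 Y146.084
G01 X202.005 Y141.493
G01 X216.980 Y135.842
M5
G0 X73.394 Y104.349
M3 S355
G01 X238.545 Y67.054 F2411
G01 X27.757 Y36.076
G01 X12.708 Y61.084
G01 X226.087 Y61.990
G01 X60.207 Y112.914
G01 X73.394 Y104.349
M5
G0 X12.012 Y142.875
M3 S355
G01 X101.019 Y142.875 F2411
G01 X101.019 Y134.610
G01 X12.012 Y134.610
G01 X12.012 Y142.875
M5
G0 X0.000 Y0.000

1 u = 1 mm; y_m = 173.215 − y.

[1] `<polyline>` line segment, #000000→engrave S355 F2411: (94.668,40.356) → (57.973,138.676)

[2] `<path>` quadratic bezier, #000000→engrave S355 F2411: (39.327,151.345) → (68.765,153.121) → (96.138,153.835) → (121.444,153.489) → (144.683,152.081) → (165.857,149.613) → (184.964,146.084) → (202.005,141.493) → (216.980,135.842)

[3] `<polygon>` closed polygon, #000000→engrave S355 F2411: (73.394,104.349) → (238.545,67.054) → (27.757,36.076) → (12.708,61.084) → (226.087,61.990) → (60.207,112.914) → (73.394,104.349) (closed)

[4] `<polygon>` rectangle, #000000→engrave S355 F2411: (12.012,142.875) → (101.019,142.875) → (101.019,134.610) → (12.012,134.610) → (12.012,142.875) (closed)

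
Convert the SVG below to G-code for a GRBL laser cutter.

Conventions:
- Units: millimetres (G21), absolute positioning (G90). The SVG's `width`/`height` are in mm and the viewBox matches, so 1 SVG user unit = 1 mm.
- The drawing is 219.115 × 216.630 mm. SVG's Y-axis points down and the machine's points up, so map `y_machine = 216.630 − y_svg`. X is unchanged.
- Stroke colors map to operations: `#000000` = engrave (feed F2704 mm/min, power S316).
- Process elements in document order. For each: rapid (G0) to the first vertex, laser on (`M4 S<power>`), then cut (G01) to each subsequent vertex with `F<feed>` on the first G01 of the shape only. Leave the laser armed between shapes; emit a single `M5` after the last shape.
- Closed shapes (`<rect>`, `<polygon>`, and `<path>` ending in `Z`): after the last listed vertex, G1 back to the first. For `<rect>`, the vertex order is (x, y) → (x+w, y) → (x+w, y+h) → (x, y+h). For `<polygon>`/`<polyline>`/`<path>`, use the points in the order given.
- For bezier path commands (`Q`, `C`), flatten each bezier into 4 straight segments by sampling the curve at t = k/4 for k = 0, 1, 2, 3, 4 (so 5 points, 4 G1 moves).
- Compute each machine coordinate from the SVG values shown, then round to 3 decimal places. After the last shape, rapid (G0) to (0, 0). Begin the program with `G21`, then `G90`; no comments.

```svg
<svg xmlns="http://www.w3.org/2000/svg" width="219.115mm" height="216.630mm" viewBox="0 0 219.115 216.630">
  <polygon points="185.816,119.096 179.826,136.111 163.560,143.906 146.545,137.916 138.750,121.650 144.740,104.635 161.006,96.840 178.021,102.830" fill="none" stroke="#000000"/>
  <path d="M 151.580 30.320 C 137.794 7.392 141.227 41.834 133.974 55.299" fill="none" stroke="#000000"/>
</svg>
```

G21
G90
G0 X185.816 Y97.534
M4 S316
G01 X179.826 Y80.519 F2704
G01 X163.560 Y72.724
G01 X146.545 Y78.714
G01 X138.750 Y94.980
G01 X144.740 Y111.995
G01 X161.006 Y119.790
G01 X178.021 Y113.800
G01 X185.816 Y97.534
G0 X151.580 Y186.310
M4 S316
G01 X144.033 Y193.973 F2704
G01 X140.327 Y187.468
G01 X137.846 Y174.139
G01 X133.974 Y161.331
M5
G0 X0.000 Y0.000

1 u = 1 mm; y_m = 216.630 − y.

[1] `<polygon>` regular polygon, #000000→engrave S316 F2704: (185.816,97.534) → (179.826,80.519) → (163.560,72.724) → (146.545,78.714) → (138.750,94.980) → (144.740,111.995) → (161.006,119.790) → (178.021,113.800) → (185.816,97.534) (closed)

[2] `<path>` cubic bezier, #000000→engrave S316 F2704: (151.580,186.310) → (144.033,193.973) → (140.327,187.468) → (137.846,174.139) → (133.974,161.331)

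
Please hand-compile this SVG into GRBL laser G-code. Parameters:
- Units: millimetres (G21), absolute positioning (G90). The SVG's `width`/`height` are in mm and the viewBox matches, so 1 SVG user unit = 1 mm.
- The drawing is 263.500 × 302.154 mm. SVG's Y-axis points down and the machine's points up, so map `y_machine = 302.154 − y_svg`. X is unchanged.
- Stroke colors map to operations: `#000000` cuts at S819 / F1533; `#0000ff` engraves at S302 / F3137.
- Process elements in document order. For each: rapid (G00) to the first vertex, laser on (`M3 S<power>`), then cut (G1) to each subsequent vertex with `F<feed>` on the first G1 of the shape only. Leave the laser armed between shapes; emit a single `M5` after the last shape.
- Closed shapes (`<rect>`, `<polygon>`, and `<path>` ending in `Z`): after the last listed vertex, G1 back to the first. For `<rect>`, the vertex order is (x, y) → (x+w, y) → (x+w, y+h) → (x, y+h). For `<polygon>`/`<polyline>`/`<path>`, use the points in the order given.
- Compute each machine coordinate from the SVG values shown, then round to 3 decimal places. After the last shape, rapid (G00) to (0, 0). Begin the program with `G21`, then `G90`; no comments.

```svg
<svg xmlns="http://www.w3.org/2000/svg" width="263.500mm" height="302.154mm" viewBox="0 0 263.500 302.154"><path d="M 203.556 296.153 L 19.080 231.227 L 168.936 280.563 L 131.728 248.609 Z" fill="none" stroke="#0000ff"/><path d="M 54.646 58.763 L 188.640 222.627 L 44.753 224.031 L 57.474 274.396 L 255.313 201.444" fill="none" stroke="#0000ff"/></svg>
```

G21
G90
G00 X203.556 Y6.001
M3 S302
G1 X19.080 Y70.927 F3137
G1 X168.936 Y21.591
G1 X131.728 Y53.545
G1 X203.556 Y6.001
G00 X54.646 Y243.391
M3 S302
G1 X188.640 Y79.527 F3137
G1 X44.753 Y78.123
G1 X57.474 Y27.758
G1 X255.313 Y100.710
M5
G00 X0.000 Y0.000

Since the viewBox matches the mm dimensions, user units are millimetres directly. The only transform is the Y-flip y_m = 302.154 − y_svg.

Shape 1 is a closed polygon drawn with `<path>`. Its stroke #0000ff means engrave at S302, F3137. After flipping Y the toolpath is (203.556,6.001) → (19.080,70.927) → (168.936,21.591) → (131.728,53.545) → (203.556,6.001), returning to the start.

Shape 2 is a open polyline drawn with `<path>`. Its stroke #0000ff means engrave at S302, F3137. After flipping Y the toolpath is (54.646,243.391) → (188.640,79.527) → (44.753,78.123) → (57.474,27.758) → (255.313,100.710).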